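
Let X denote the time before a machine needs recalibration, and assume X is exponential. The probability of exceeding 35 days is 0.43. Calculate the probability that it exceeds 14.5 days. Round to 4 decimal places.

0.7049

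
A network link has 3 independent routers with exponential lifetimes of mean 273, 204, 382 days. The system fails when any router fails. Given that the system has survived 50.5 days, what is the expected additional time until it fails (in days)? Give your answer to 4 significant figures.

First-failure rate Σλ = 1/273 + 1/204 + 1/382 = 0.0111828.
By memorylessness the expected residual is 1/Σλ = 89.4233 days, regardless of the 50.5 already elapsed.

89.42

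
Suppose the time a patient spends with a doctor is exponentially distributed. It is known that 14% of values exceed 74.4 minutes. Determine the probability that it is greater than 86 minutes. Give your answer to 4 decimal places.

e^(−λ·74.4) = 0.14 ⇒ λ = −ln(0.14)/74.4 = 0.0264262.
P(X > 86) = e^(−0.0264262·86) = e^(−2.2727) ≈ 0.1030.

0.1030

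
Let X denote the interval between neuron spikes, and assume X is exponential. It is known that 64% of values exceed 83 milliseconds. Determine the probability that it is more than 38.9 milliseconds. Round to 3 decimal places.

e^(−λ·83) = 0.64 ⇒ λ = −ln(0.64)/83 = 0.00537695.
P(X > 38.9) = e^(−0.00537695·38.9) = e^(−0.20916) ≈ 0.811.

0.811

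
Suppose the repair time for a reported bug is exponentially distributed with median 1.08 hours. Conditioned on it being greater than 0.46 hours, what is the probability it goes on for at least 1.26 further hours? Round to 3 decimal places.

0.445

For an exponential, median = ln(2)/λ, so λ = ln 2 / 1.08 = 0.641803 per hour.
The exponential is memoryless, so the remaining time is again Exp(λ): the condition X > 0.46 is irrelevant.
P(X > 1.26) = e^(−0.80867) ≈ 0.445.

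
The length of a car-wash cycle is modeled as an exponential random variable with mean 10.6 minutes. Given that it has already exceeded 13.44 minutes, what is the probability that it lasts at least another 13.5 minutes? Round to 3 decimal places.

The rate is λ = 1/10.6 = 0.0943396 per minute.
By the memoryless property, P(X > 13.44+13.5 | X > 13.44) = P(X > 13.5).
P(X > 13.5) = e^(−1.2736) ≈ 0.280.

0.280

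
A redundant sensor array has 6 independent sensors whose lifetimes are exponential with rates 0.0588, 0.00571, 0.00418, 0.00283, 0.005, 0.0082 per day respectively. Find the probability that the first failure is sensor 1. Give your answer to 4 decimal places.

The time to first failure is exponential with rate Σλ = 0.0588 + 0.00571 + 0.00418 + 0.00283 + 0.005 + 0.0082 = 0.08472.
P(sensor 1 first) = λ_1/Σλ = 0.0588/0.08472 ≈ 0.6941.

0.6941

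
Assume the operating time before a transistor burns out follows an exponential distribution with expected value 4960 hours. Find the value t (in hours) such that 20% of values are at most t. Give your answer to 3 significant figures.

1110

The rate is λ = 1/4960 = 0.000201613 per hour.
Set 1 − e^(−λt) = 0.2, so t = −ln(0.8)/λ = 0.22314/0.000201613 ≈ 1106.79 hours.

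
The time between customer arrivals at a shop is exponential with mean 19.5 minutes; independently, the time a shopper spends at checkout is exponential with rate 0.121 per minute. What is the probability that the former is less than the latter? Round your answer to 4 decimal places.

0.2977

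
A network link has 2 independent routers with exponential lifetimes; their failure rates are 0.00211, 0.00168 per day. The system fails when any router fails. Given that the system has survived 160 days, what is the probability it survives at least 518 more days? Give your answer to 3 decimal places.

0.140

Time to first failure ~ Exp(Σλ) with Σλ = 0.00379.
By memorylessness, P(T > 160+518 | T > 160) = P(T > 518) = e^(−0.00379·518) ≈ 0.140.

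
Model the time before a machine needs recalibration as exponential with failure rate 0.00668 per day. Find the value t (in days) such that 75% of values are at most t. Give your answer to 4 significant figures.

207.5

Set 1 − e^(−λt) = 0.75, so t = −ln(0.25)/λ = 1.3863/0.00668 ≈ 207.529 days.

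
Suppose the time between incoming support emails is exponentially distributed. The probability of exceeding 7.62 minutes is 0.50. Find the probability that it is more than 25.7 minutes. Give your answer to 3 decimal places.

0.097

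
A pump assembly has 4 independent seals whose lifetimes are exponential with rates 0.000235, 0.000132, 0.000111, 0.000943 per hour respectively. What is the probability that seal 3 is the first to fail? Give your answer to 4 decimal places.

0.0781

The time to first failure is exponential with rate Σλ = 0.000235 + 0.000132 + 0.000111 + 0.000943 = 0.001421.
P(seal 3 first) = λ_3/Σλ = 0.000111/0.001421 ≈ 0.0781.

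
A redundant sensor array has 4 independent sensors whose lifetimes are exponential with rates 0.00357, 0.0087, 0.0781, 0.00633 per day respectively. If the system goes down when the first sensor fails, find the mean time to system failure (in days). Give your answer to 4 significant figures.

The time to first failure is exponential with rate Σλ = 0.00357 + 0.0087 + 0.0781 + 0.00633 = 0.0967.
E[min] = 1/Σλ = 1/0.0967 = 10.3413 days.

10.34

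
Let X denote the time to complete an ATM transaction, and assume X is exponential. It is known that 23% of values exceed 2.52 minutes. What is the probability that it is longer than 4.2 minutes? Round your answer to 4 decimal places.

0.0863

e^(−λ·2.52) = 0.23 ⇒ λ = −ln(0.23)/2.52 = 0.583205.
P(X > 4.2) = e^(−0.583205·4.2) = e^(−2.4495) ≈ 0.0863.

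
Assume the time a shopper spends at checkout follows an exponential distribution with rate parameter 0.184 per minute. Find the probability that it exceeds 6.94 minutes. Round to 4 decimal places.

P(X > 6.94) = e^(−λ·6.94) = e^(−1.277) ≈ 0.2789.

0.2789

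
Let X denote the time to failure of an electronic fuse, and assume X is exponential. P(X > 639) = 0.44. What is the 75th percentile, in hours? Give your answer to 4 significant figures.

e^(−λ·639) = 0.44 ⇒ λ = −ln(0.44)/639 = 0.00128479.
75th percentile: 1 − e^(−λt) = 0.75, t = −ln(0.25)/λ = 1079 hours.

1079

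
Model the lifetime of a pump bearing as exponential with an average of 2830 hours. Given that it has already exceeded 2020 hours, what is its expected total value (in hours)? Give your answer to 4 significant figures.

4850

The rate is λ = 1/2830 = 0.000353357 per hour.
By memorylessness, E[X | X > 2020] = 2020 + 1/λ = 2020 + 2830 = 4850 hours.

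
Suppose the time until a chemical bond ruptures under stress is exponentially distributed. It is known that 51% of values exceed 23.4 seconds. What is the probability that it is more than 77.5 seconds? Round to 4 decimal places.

e^(−λ·23.4) = 0.51 ⇒ λ = −ln(0.51)/23.4 = 0.0287754.
P(X > 77.5) = e^(−0.0287754·77.5) = e^(−2.2301) ≈ 0.1075.

0.1075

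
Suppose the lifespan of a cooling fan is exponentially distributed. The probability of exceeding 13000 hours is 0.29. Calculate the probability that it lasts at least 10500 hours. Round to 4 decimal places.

e^(−λ·13000) = 0.29 ⇒ λ = −ln(0.29)/13000 = 0.0000952211.
P(X > 10500) = e^(−0.0000952211·10500) = e^(−0.99982) ≈ 0.3679.

0.3679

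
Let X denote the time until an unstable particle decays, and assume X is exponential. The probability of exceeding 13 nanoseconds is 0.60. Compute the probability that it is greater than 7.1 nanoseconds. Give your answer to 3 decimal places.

e^(−λ·13) = 0.60 ⇒ λ = −ln(0.60)/13 = 0.0392943.
P(X > 7.1) = e^(−0.0392943·7.1) = e^(−0.27899) ≈ 0.757.

0.757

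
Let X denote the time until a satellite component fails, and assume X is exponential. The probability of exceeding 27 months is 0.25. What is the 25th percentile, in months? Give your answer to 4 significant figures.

5.603

e^(−λ·27) = 0.25 ⇒ λ = −ln(0.25)/27 = 0.0513442.
25th percentile: 1 − e^(−λt) = 0.25, t = −ln(0.75)/λ = 5.60301 months.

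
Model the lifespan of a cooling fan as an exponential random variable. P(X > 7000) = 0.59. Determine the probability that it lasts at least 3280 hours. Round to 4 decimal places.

e^(−λ·7000) = 0.59 ⇒ λ = −ln(0.59)/7000 = 0.0000753761.
P(X > 3280) = e^(−0.0000753761·3280) = e^(−0.24723) ≈ 0.7810.

0.7810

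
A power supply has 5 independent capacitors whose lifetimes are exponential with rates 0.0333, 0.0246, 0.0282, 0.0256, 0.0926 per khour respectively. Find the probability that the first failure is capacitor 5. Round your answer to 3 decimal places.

0.453

The time to first failure is exponential with rate Σλ = 0.0333 + 0.0246 + 0.0282 + 0.0256 + 0.0926 = 0.2043.
P(capacitor 5 first) = λ_5/Σλ = 0.0926/0.2043 ≈ 0.453.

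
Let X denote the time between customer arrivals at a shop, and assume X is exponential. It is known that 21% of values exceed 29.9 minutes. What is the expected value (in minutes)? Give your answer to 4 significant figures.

19.16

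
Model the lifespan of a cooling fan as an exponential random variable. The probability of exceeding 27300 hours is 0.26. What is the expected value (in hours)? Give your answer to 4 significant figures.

e^(−λ·27300) = 0.26 ⇒ λ = −ln(0.26)/27300 = 0.0000493434.
Mean = 1/λ = 20266.2 hours.

20270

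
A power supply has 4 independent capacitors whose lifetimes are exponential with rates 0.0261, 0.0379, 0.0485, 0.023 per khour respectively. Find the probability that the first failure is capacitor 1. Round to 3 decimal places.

0.193

The time to first failure is exponential with rate Σλ = 0.0261 + 0.0379 + 0.0485 + 0.023 = 0.1355.
P(capacitor 1 first) = λ_1/Σλ = 0.0261/0.1355 ≈ 0.193.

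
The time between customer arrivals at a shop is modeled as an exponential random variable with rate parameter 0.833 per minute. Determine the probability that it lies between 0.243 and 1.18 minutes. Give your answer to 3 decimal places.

P(0.243 < X < 1.18) = e^(−λ·0.243) − e^(−λ·1.18) = 0.81675 − 0.37421 ≈ 0.443.

0.443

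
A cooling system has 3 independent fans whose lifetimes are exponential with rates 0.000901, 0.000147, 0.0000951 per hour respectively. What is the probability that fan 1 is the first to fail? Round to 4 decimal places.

The time to first failure is exponential with rate Σλ = 0.000901 + 0.000147 + 0.0000951 = 0.0011431.
P(fan 1 first) = λ_1/Σλ = 0.000901/0.0011431 ≈ 0.7882.

0.7882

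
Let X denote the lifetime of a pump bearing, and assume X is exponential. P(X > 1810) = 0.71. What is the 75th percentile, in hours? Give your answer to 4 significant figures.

e^(−λ·1810) = 0.71 ⇒ λ = −ln(0.71)/1810 = 0.000189221.
75th percentile: 1 − e^(−λt) = 0.75, t = −ln(0.25)/λ = 7326.32 hours.

7326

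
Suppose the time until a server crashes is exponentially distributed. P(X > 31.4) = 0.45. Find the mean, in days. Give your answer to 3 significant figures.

39.3

e^(−λ·31.4) = 0.45 ⇒ λ = −ln(0.45)/31.4 = 0.0254302.
Mean = 1/λ = 39.3234 days.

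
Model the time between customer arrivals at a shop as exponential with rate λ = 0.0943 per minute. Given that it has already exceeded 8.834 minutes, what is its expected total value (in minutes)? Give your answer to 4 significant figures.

By memorylessness, E[X | X > 8.834] = 8.834 + 1/λ = 8.834 + 10.6045 = 19.4385 minutes.

19.44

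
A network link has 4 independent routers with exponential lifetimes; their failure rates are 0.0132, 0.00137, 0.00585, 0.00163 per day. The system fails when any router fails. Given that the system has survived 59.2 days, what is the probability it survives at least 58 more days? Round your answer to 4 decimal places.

0.2783

Time to first failure ~ Exp(Σλ) with Σλ = 0.02205.
By memorylessness, P(T > 59.2+58 | T > 59.2) = P(T > 58) = e^(−0.02205·58) ≈ 0.2783.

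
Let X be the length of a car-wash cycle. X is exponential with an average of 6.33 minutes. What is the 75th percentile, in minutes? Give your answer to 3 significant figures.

The rate is λ = 1/6.33 = 0.157978 per minute.
Set 1 − e^(−λt) = 0.75, so t = −ln(0.25)/λ = 1.3863/0.157978 ≈ 8.77524 minutes.

8.78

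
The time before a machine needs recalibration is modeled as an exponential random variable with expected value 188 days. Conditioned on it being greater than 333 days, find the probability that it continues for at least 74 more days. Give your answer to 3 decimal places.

The rate is λ = 1/188 = 0.00531915 per day.
By the memoryless property, P(X > 333+74 | X > 333) = P(X > 74).
P(X > 74) = e^(−0.39362) ≈ 0.675.

0.675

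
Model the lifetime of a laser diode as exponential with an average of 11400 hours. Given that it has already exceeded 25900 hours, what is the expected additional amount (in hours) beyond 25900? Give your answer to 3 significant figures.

11400

The rate is λ = 1/11400 = 0.0000877193 per hour.
By memorylessness, the remaining amount past any threshold is again Exp(λ) with mean 1/λ = 11400 hours.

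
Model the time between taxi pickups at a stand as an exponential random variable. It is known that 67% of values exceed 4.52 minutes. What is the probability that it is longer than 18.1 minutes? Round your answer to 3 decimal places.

0.201

e^(−λ·4.52) = 0.67 ⇒ λ = −ln(0.67)/4.52 = 0.0886012.
P(X > 18.1) = e^(−0.0886012·18.1) = e^(−1.6037) ≈ 0.201.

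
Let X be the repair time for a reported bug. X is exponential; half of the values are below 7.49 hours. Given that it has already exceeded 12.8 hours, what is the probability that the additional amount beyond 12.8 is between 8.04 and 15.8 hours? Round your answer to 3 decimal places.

For an exponential, median = ln(2)/λ, so λ = ln 2 / 7.49 = 0.092543 per hour.
Memoryless: the residual past 12.8 is again Exp(λ).
P(8.04 < residual < 15.8) = e^(−λ·8.04) − e^(−λ·15.8) = 0.47519 − 0.23173 ≈ 0.243.

0.243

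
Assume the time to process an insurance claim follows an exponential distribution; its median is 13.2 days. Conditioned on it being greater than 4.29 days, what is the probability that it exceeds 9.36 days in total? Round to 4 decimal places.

0.7663

For an exponential, median = ln(2)/λ, so λ = ln 2 / 13.2 = 0.0525112 per day.
P(X > s+t | X > s) = e^(−λ(s+t))/e^(−λs) = e^(−λt), independent of s = 4.29.
P(X > 5.07) = e^(−0.26623) ≈ 0.7663.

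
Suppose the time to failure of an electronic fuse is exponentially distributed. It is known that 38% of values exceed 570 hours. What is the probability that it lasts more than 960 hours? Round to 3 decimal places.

0.196

e^(−λ·570) = 0.38 ⇒ λ = −ln(0.38)/570 = 0.00169752.
P(X > 960) = e^(−0.00169752·960) = e^(−1.6296) ≈ 0.196.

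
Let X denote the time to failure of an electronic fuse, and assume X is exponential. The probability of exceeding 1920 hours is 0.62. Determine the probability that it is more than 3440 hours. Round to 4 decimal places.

e^(−λ·1920) = 0.62 ⇒ λ = −ln(0.62)/1920 = 0.000248977.
P(X > 3440) = e^(−0.000248977·3440) = e^(−0.85648) ≈ 0.4247.

0.4247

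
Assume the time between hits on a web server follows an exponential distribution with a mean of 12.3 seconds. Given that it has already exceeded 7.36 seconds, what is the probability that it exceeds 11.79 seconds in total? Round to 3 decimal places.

0.698

The rate is λ = 1/12.3 = 0.0813008 per second.
The exponential is memoryless, so the remaining time is again Exp(λ): the condition X > 7.36 is irrelevant.
P(X > 4.43) = e^(−0.36016) ≈ 0.698.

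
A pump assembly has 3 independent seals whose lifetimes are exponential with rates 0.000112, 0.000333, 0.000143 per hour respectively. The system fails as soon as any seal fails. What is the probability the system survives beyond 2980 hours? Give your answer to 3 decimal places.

0.173

The time to first failure is exponential with rate Σλ = 0.000112 + 0.000333 + 0.000143 = 0.000588.
P(min > 2980) = e^(−0.000588·2980) = e^(−1.7522) ≈ 0.173.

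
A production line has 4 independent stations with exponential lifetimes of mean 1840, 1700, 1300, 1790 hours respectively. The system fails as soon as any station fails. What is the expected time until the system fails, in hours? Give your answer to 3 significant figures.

407

The first failure time is exponential with rate Σλ_i = 1/1840 + 1/1700 + 1/1300 + 1/1790 = 0.0024596 per hour.
E[min] = 1/Σλ = 1/0.0024596 = 406.57 hours.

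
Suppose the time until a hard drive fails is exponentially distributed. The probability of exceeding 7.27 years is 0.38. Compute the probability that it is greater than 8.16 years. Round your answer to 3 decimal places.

0.338

e^(−λ·7.27) = 0.38 ⇒ λ = −ln(0.38)/7.27 = 0.133093.
P(X > 8.16) = e^(−0.133093·8.16) = e^(−1.086) ≈ 0.338.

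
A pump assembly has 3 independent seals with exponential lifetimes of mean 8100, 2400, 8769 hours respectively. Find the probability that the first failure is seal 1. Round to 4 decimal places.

0.1887

Rates: λ_i = 1/mean_i → 0.000123457, 0.000416667, 0.000114038; Σλ = 0.000654162.
P(seal 1 first) = λ_1/Σλ = 0.000123457/0.000654162 ≈ 0.1887.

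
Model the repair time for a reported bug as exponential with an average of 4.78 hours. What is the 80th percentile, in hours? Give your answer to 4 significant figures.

7.693

The rate is λ = 1/4.78 = 0.209205 per hour.
Set 1 − e^(−λt) = 0.8, so t = −ln(0.2)/λ = 1.6094/0.209205 ≈ 7.69311 hours.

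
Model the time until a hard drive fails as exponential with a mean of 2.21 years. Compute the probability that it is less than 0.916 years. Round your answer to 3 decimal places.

0.339

The rate is λ = 1/2.21 = 0.452489 per year.
P(X ≤ 0.916) = 1 − e^(−λ·0.916) = 1 − e^(−0.41448) ≈ 0.339.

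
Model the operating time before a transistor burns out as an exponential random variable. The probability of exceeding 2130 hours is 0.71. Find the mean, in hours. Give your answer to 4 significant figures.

e^(−λ·2130) = 0.71 ⇒ λ = −ln(0.71)/2130 = 0.000160794.
Mean = 1/λ = 6219.15 hours.

6219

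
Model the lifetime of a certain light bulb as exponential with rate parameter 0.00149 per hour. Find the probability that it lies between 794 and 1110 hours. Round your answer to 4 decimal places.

0.1150

P(794 < X < 1110) = e^(−λ·794) − e^(−λ·1110) = 0.30634 − 0.19130 ≈ 0.1150.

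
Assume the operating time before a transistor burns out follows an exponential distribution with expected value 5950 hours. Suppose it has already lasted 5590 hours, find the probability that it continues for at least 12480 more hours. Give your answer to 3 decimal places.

The rate is λ = 1/5950 = 0.000168067 per hour.
The exponential is memoryless, so the remaining time is again Exp(λ): the condition X > 5590 is irrelevant.
P(X > 12480) = e^(−2.0975) ≈ 0.123.

0.123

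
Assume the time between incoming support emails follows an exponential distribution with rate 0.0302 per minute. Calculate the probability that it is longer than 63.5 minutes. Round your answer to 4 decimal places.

0.1469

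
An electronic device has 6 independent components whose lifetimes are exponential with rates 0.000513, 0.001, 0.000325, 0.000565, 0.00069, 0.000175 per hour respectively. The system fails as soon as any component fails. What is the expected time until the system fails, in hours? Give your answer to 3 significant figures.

306

The time to first failure is exponential with rate Σλ = 0.000513 + 0.001 + 0.000325 + 0.000565 + 0.00069 + 0.000175 = 0.003268.
E[min] = 1/Σλ = 1/0.003268 = 305.998 hours.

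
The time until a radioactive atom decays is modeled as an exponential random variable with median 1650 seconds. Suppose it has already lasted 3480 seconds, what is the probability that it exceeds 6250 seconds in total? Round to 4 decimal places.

For an exponential, median = ln(2)/λ, so λ = ln 2 / 1650 = 0.000420089 per second.
The exponential is memoryless, so the remaining time is again Exp(λ): the condition X > 3480 is irrelevant.
P(X > 2770) = e^(−1.1636) ≈ 0.3123.

0.3123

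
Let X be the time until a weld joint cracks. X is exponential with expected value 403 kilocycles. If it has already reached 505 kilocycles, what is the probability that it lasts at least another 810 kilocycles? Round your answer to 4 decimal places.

0.1340

The rate is λ = 1/403 = 0.00248139 per kilocycle.
The exponential is memoryless, so the remaining time is again Exp(λ): the condition X > 505 is irrelevant.
P(X > 810) = e^(−2.0099) ≈ 0.1340.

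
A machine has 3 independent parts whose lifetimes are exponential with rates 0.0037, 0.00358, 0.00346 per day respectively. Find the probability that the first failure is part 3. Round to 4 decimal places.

0.3222

The time to first failure is exponential with rate Σλ = 0.0037 + 0.00358 + 0.00346 = 0.01074.
P(part 3 first) = λ_3/Σλ = 0.00346/0.01074 ≈ 0.3222.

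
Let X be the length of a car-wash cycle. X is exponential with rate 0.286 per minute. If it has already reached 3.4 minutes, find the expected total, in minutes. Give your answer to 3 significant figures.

6.90

By memorylessness, E[X | X > 3.4] = 3.4 + 1/λ = 3.4 + 3.4965 = 6.8965 minutes.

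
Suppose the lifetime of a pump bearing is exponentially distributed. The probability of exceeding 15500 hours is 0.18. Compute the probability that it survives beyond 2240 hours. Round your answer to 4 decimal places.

e^(−λ·15500) = 0.18 ⇒ λ = −ln(0.18)/15500 = 0.000110632.
P(X > 2240) = e^(−0.000110632·2240) = e^(−0.24782) ≈ 0.7805.

0.7805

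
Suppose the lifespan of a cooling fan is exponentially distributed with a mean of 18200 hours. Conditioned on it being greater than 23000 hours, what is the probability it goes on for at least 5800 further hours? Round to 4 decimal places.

The rate is λ = 1/18200 = 0.0000549451 per hour.
The exponential is memoryless, so the remaining time is again Exp(λ): the condition X > 23000 is irrelevant.
P(X > 5800) = e^(−0.31868) ≈ 0.7271.

0.7271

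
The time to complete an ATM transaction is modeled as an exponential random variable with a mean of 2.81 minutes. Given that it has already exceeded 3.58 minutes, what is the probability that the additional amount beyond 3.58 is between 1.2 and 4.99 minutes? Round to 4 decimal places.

The rate is λ = 1/2.81 = 0.355872 per minute.
Memoryless: the residual past 3.58 is again Exp(λ).
P(1.2 < residual < 4.99) = e^(−λ·1.2) − e^(−λ·4.99) = 0.65243 − 0.16935 ≈ 0.4831.

0.4831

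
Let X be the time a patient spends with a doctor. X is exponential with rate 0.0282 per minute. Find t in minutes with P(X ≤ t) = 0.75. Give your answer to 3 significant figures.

Set 1 − e^(−λt) = 0.75, so t = −ln(0.25)/λ = 1.3863/0.0282 ≈ 49.1594 minutes.

49.2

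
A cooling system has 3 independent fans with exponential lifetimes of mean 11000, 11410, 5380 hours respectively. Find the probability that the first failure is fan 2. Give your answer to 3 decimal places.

0.240

Rates: λ_i = 1/mean_i → 0.0000909091, 0.0000876424, 0.000185874; Σλ = 0.000364425.
P(fan 2 first) = λ_2/Σλ = 0.0000876424/0.000364425 ≈ 0.240.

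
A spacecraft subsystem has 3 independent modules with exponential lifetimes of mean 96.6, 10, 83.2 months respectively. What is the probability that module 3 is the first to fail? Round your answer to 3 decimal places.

0.098

Rates: λ_i = 1/mean_i → 0.010352, 0.1, 0.0120192; Σλ = 0.122371.
P(module 3 first) = λ_3/Σλ = 0.0120192/0.122371 ≈ 0.098.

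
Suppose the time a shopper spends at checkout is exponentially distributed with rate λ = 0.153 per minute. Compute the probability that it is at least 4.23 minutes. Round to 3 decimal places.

0.524

P(X > 4.23) = e^(−λ·4.23) = e^(−0.64719) ≈ 0.524.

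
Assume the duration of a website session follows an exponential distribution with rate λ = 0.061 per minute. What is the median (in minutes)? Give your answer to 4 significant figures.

Set 1 − e^(−λt) = 0.5, so t = −ln(0.5)/λ = 0.69315/0.061 ≈ 11.3631 minutes.

11.36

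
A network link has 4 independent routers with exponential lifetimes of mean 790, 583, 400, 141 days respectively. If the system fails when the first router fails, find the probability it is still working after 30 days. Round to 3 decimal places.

The first failure time is exponential with rate Σλ_i = 1/790 + 1/583 + 1/400 + 1/141 = 0.0125733 per day.
P(min > 30) = e^(−0.0125733·30) = e^(−0.3772) ≈ 0.686.

0.686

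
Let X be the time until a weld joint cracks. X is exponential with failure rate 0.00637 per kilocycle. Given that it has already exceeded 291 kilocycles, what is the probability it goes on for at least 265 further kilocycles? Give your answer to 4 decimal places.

0.1849

P(X > s+t | X > s) = e^(−λ(s+t))/e^(−λs) = e^(−λt), independent of s = 291.
P(X > 265) = e^(−1.6881) ≈ 0.1849.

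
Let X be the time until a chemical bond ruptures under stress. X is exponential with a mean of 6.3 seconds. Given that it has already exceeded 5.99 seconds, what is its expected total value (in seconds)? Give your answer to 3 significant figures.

12.3

The rate is λ = 1/6.3 = 0.15873 per second.
By memorylessness, E[X | X > 5.99] = 5.99 + 1/λ = 5.99 + 6.3 = 12.29 seconds.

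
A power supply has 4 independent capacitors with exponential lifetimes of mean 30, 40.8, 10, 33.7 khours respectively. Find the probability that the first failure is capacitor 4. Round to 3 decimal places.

0.158

Rates: λ_i = 1/mean_i → 0.0333333, 0.0245098, 0.1, 0.0296736; Σλ = 0.187517.
P(capacitor 4 first) = λ_4/Σλ = 0.0296736/0.187517 ≈ 0.158.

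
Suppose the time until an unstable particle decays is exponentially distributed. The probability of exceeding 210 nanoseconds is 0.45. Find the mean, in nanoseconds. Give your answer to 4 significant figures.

263.0

e^(−λ·210) = 0.45 ⇒ λ = −ln(0.45)/210 = 0.00380242.
Mean = 1/λ = 262.991 nanoseconds.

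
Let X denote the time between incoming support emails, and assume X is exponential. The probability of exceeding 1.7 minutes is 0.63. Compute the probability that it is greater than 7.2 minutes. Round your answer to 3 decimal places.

e^(−λ·1.7) = 0.63 ⇒ λ = −ln(0.63)/1.7 = 0.271786.
P(X > 7.2) = e^(−0.271786·7.2) = e^(−1.9569) ≈ 0.141.

0.141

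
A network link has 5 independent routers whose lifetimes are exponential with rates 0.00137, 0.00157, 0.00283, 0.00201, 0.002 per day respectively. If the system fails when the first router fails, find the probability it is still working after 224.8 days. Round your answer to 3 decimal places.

0.111

The time to first failure is exponential with rate Σλ = 0.00137 + 0.00157 + 0.00283 + 0.00201 + 0.002 = 0.00978.
P(min > 224.8) = e^(−0.00978·224.8) = e^(−2.1985) ≈ 0.111.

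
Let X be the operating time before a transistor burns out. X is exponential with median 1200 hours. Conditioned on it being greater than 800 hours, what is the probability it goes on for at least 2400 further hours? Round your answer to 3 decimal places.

0.250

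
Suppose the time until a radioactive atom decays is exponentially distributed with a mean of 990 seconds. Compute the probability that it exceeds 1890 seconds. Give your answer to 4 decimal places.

0.1482

The rate is λ = 1/990 = 0.0010101 per second.
P(X > 1890) = e^(−λ·1890) = e^(−1.9091) ≈ 0.1482.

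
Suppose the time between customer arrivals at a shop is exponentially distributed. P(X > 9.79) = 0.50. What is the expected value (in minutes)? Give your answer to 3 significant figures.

14.1

e^(−λ·9.79) = 0.50 ⇒ λ = −ln(0.50)/9.79 = 0.0708016.
Mean = 1/λ = 14.124 minutes.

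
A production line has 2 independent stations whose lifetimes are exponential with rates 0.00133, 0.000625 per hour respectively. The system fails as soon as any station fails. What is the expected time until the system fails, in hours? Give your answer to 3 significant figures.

The time to first failure is exponential with rate Σλ = 0.00133 + 0.000625 = 0.001955.
E[min] = 1/Σλ = 1/0.001955 = 511.509 hours.

512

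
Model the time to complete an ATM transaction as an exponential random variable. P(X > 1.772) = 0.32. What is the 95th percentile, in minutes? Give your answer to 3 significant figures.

4.66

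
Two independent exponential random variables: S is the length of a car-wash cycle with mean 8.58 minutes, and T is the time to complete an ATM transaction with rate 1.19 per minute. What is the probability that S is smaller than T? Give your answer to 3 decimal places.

0.089

λ_1 = 1/8.58 = 0.11655, λ_2 = 1.19.
For independent exponentials, P(S < T) = λ_1/(λ_1+λ_2) = 0.11655/1.30655 ≈ 0.089.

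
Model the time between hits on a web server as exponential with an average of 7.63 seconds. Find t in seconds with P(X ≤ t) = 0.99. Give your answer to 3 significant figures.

The rate is λ = 1/7.63 = 0.131062 per second.
Set 1 − e^(−λt) = 0.99, so t = −ln(0.01)/λ = 4.6052/0.131062 ≈ 35.1374 seconds.

35.1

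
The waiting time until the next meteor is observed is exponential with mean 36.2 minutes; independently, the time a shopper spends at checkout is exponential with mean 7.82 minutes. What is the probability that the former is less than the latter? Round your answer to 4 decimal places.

λ_1 = 1/36.2 = 0.0276243, λ_2 = 1/7.82 = 0.127877.
For independent exponentials, P(the former < the latter) = λ_1/(λ_1+λ_2) = 0.0276243/0.155502 ≈ 0.1776.

0.1776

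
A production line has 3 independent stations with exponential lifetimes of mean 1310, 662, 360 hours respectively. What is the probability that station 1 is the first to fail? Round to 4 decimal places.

0.1511

Rates: λ_i = 1/mean_i → 0.000763359, 0.00151057, 0.00277778; Σλ = 0.00505171.
P(station 1 first) = λ_1/Σλ = 0.000763359/0.00505171 ≈ 0.1511.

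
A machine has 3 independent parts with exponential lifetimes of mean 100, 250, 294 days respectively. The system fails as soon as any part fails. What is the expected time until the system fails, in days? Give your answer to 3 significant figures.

The first failure time is exponential with rate Σλ_i = 1/100 + 1/250 + 1/294 = 0.0174014 per day.
E[min] = 1/Σλ = 1/0.0174014 = 57.4668 days.

57.5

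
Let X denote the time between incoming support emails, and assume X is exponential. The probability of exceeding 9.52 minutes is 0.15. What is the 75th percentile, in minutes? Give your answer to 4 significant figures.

6.957

e^(−λ·9.52) = 0.15 ⇒ λ = −ln(0.15)/9.52 = 0.199277.
75th percentile: 1 − e^(−λt) = 0.75, t = −ln(0.25)/λ = 6.95661 minutes.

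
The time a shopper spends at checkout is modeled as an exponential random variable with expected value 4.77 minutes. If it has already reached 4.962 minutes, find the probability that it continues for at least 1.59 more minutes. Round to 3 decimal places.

0.717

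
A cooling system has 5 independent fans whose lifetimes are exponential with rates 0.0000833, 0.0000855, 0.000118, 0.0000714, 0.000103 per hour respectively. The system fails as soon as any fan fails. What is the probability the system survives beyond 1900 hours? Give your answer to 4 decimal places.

The time to first failure is exponential with rate Σλ = 0.0000833 + 0.0000855 + 0.000118 + 0.0000714 + 0.000103 = 0.0004612.
P(min > 1900) = e^(−0.0004612·1900) = e^(−0.87628) ≈ 0.4163.

0.4163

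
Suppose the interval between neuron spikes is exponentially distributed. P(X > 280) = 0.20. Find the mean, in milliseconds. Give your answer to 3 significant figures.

e^(−λ·280) = 0.20 ⇒ λ = −ln(0.20)/280 = 0.00574799.
Mean = 1/λ = 173.974 milliseconds.

174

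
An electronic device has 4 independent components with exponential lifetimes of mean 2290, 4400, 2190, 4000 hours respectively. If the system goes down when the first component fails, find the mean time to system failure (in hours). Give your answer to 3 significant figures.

The first failure time is exponential with rate Σλ_i = 1/2290 + 1/4400 + 1/2190 + 1/4000 = 0.00137057 per hour.
E[min] = 1/Σλ = 1/0.00137057 = 729.621 hours.

730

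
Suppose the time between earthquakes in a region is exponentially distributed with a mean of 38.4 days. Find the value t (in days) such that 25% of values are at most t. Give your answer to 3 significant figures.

11.0

The rate is λ = 1/38.4 = 0.0260417 per day.
Set 1 − e^(−λt) = 0.25, so t = −ln(0.75)/λ = 0.28768/0.0260417 ≈ 11.047 days.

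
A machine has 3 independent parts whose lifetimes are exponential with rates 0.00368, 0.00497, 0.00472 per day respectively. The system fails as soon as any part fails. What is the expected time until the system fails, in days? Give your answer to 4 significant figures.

74.79

The time to first failure is exponential with rate Σλ = 0.00368 + 0.00497 + 0.00472 = 0.01337.
E[min] = 1/Σλ = 1/0.01337 = 74.7943 days.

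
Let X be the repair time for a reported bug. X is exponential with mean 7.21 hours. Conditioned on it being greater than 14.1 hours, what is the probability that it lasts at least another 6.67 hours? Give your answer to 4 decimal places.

0.3965

The rate is λ = 1/7.21 = 0.138696 per hour.
The exponential is memoryless, so the remaining time is again Exp(λ): the condition X > 14.1 is irrelevant.
P(X > 6.67) = e^(−0.9251) ≈ 0.3965.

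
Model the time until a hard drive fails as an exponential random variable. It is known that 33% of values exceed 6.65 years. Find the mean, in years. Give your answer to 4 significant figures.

5.998

e^(−λ·6.65) = 0.33 ⇒ λ = −ln(0.33)/6.65 = 0.166716.
Mean = 1/λ = 5.99822 years.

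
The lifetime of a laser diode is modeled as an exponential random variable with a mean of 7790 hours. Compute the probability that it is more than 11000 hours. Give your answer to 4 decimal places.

0.2436

The rate is λ = 1/7790 = 0.00012837 per hour.
P(X > 11000) = e^(−λ·11000) = e^(−1.4121) ≈ 0.2436.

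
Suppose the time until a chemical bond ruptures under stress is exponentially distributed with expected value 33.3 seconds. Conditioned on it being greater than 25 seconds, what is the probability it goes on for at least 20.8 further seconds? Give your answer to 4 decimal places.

0.5355

The rate is λ = 1/33.3 = 0.03003 per second.
By the memoryless property, P(X > 25+20.8 | X > 25) = P(X > 20.8).
P(X > 20.8) = e^(−0.62462) ≈ 0.5355.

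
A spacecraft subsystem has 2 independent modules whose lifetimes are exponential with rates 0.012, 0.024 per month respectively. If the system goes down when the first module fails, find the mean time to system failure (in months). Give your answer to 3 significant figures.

27.8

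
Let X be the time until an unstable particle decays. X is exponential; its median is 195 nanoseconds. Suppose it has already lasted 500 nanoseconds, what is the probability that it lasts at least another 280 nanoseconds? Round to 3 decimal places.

0.370

For an exponential, median = ln(2)/λ, so λ = ln 2 / 195 = 0.0035546 per nanosecond.
P(X > s+t | X > s) = e^(−λ(s+t))/e^(−λs) = e^(−λt), independent of s = 500.
P(X > 280) = e^(−0.99529) ≈ 0.370.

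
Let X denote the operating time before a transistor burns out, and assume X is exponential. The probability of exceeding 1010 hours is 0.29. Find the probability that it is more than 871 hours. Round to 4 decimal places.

0.3439

e^(−λ·1010) = 0.29 ⇒ λ = −ln(0.29)/1010 = 0.00122562.
P(X > 871) = e^(−0.00122562·871) = e^(−1.0675) ≈ 0.3439.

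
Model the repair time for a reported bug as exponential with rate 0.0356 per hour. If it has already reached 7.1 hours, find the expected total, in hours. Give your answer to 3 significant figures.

By memorylessness, E[X | X > 7.1] = 7.1 + 1/λ = 7.1 + 28.0899 = 35.1899 hours.

35.2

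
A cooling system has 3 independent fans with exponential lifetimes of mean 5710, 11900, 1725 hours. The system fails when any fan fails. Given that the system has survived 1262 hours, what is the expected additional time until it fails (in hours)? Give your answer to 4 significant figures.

1192

First-failure rate Σλ = 1/5710 + 1/11900 + 1/1725 = 0.000838875.
By memorylessness the expected residual is 1/Σλ = 1192.07 hours, regardless of the 1262 already elapsed.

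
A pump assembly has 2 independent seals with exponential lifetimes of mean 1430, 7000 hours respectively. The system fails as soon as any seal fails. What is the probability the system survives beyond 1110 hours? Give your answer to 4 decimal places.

0.3927

The first failure time is exponential with rate Σλ_i = 1/1430 + 1/7000 = 0.000842158 per hour.
P(min > 1110) = e^(−0.000842158·1110) = e^(−0.9348) ≈ 0.3927.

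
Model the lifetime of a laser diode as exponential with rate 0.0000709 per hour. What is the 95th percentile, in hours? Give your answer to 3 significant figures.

42300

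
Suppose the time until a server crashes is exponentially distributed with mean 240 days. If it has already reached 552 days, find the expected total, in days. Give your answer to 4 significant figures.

792.0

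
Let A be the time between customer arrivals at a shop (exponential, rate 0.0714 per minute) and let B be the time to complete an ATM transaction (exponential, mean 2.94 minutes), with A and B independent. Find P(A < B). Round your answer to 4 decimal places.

λ_1 = 0.0714, λ_2 = 1/2.94 = 0.340136.
For independent exponentials, P(A < B) = λ_1/(λ_1+λ_2) = 0.0714/0.411536 ≈ 0.1735.

0.1735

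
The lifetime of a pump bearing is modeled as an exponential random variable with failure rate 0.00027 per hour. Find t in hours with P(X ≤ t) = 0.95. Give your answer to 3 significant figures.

11100

Set 1 − e^(−λt) = 0.95, so t = −ln(0.05)/λ = 2.9957/0.00027 ≈ 11095.3 hours.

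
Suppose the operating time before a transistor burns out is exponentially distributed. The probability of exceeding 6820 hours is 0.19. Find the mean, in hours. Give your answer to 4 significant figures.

4107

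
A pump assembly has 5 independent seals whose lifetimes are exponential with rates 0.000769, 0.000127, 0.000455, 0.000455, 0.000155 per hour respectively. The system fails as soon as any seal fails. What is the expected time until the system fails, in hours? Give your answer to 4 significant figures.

The time to first failure is exponential with rate Σλ = 0.000769 + 0.000127 + 0.000455 + 0.000455 + 0.000155 = 0.001961.
E[min] = 1/Σλ = 1/0.001961 = 509.944 hours.

509.9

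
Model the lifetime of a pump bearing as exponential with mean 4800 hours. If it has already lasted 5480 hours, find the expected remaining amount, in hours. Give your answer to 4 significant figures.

4800

The rate is λ = 1/4800 = 0.000208333 per hour.
By memorylessness, the remaining amount past any threshold is again Exp(λ) with mean 1/λ = 4800 hours.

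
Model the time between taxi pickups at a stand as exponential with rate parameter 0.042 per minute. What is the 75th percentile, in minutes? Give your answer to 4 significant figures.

33.01

Set 1 − e^(−λt) = 0.75, so t = −ln(0.25)/λ = 1.3863/0.042 ≈ 33.007 minutes.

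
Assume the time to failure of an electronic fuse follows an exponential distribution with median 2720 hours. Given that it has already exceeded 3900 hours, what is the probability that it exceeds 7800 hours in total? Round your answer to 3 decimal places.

0.370

For an exponential, median = ln(2)/λ, so λ = ln 2 / 2720 = 0.000254834 per hour.
P(X > s+t | X > s) = e^(−λ(s+t))/e^(−λs) = e^(−λt), independent of s = 3900.
P(X > 3900) = e^(−0.99385) ≈ 0.370.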